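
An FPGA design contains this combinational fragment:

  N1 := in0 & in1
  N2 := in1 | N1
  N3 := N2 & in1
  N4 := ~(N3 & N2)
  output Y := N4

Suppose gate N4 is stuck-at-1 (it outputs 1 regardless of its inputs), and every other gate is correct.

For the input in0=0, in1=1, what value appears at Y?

Propagate with N4 forced: N1=0, N2=1, N3=1, N4=1 [stuck-at-1].
So Y = 1. (Without the fault it would be 0.)

1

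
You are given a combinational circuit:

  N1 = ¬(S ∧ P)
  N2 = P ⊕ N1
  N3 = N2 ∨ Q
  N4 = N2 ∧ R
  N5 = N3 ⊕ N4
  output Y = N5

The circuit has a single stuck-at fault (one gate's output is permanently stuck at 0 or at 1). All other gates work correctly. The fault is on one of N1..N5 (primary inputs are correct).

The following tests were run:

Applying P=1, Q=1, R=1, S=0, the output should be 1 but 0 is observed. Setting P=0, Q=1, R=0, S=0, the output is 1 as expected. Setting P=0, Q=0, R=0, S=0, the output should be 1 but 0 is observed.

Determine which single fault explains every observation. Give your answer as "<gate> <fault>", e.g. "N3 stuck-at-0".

N1 stuck-at-0

Fault-free values for test 1 (P=1, Q=1, R=1, S=0): N1=1, N2=0, N3=1, N4=0, N5=1, giving Y=1. Observed 0.
Test 1: faults giving observed 0 are {N1 stuck-at-0, N2 stuck-at-1, N3 stuck-at-0, N4 stuck-at-1, N5 stuck-at-0}.
Test 2 (P=0, Q=1, R=0, S=0): fault-free N1=1, N2=1, N3=1, N4=0, N5=1 → 1; observed 1. Eliminates N3 stuck-at-0, N4 stuck-at-1, N5 stuck-at-0.
Test 3 (P=0, Q=0, R=0, S=0): fault-free N1=1, N2=1, N3=1, N4=0, N5=1 → 1; observed 0. Eliminates N2 stuck-at-1.
Only N1 stuck-at-0 is consistent with every test.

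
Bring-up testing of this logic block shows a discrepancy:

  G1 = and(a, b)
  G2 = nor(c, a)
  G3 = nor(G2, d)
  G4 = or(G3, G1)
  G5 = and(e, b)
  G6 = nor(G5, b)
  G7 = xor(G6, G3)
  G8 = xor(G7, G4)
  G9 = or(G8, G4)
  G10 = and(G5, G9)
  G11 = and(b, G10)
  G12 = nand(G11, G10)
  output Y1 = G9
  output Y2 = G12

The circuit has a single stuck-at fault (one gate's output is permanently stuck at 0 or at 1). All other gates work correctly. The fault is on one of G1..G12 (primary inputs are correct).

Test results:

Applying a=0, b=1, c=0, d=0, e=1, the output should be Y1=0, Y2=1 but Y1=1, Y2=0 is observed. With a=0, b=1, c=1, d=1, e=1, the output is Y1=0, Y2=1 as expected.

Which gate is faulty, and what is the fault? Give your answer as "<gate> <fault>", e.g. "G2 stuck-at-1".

G2 stuck-at-0

Fault-free values for test 1 (a=0, b=1, c=0, d=0, e=1): G1=0, G2=1, G3=0, G4=0, G5=1, G6=0, G7=0, G8=0, G9=0, G10=0, G11=0, G12=1, giving Y1=0, Y2=1. Observed Y1=1, Y2=0.
Test 1: faults giving observed Y1=1, Y2=0 are {G1 stuck-at-1, G2 stuck-at-0, G3 stuck-at-1, G4 stuck-at-1, G6 stuck-at-1, G7 stuck-at-1, G8 stuck-at-1, G9 stuck-at-1}.
Test 2 (a=0, b=1, c=1, d=1, e=1): fault-free G1=0, G2=0, G3=0, G4=0, G5=1, G6=0, G7=0, G8=0, G9=0, G10=0, G11=0, G12=1 → Y1=0, Y2=1; observed Y1=0, Y2=1. Eliminates G1 stuck-at-1, G3 stuck-at-1, G4 stuck-at-1, G6 stuck-at-1, G7 stuck-at-1, G8 stuck-at-1, G9 stuck-at-1.
Only G2 stuck-at-0 is consistent with every test.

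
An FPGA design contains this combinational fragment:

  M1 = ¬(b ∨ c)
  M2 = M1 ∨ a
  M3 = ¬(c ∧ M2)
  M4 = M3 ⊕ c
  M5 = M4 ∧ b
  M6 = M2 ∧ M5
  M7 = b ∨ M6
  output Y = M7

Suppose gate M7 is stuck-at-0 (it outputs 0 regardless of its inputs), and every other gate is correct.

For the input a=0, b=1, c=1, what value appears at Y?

0

Propagate with M7 forced: M1=0, M2=0, M3=1, M4=0, M5=0, M6=0, M7=0 [stuck-at-0].
So Y = 0. (Without the fault it would be 1.)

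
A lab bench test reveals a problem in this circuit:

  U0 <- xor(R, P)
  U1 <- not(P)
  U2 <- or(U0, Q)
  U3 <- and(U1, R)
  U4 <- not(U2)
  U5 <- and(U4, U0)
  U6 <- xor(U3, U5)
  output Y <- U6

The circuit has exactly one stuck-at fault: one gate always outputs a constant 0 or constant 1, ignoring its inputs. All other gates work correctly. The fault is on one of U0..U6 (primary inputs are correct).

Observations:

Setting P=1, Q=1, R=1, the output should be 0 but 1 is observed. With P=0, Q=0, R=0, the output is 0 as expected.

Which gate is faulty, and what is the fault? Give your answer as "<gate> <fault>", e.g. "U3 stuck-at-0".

Fault-free values for test 1 (P=1, Q=1, R=1): U0=0, U1=0, U2=1, U3=0, U4=0, U5=0, U6=0, giving Y=0. Observed 1.
Test 1: faults giving observed 1 are {U1 stuck-at-1, U3 stuck-at-1, U5 stuck-at-1, U6 stuck-at-1}.
Test 2 (P=0, Q=0, R=0): fault-free U0=0, U1=1, U2=0, U3=0, U4=1, U5=0, U6=0 → 0; observed 0. Eliminates U3 stuck-at-1, U5 stuck-at-1, U6 stuck-at-1.
Only U1 stuck-at-1 is consistent with every test.

U1 stuck-at-1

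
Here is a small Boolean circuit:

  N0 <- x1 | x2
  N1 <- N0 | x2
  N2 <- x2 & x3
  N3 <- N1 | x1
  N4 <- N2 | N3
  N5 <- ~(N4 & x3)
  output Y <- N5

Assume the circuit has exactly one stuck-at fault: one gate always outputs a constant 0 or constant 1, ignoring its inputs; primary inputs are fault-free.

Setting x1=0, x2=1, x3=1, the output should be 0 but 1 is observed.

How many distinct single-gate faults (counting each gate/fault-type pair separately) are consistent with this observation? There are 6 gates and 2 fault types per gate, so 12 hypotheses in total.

Fault-free: N0=1, N1=1, N2=1, N3=1, N4=1, N5=0 → 0. Observed 1.
  N0 stuck-at-0: output 0 ✗
  N0 stuck-at-1: output 0 ✗
  N1 stuck-at-0: output 0 ✗
  N1 stuck-at-1: output 0 ✗
  N2 stuck-at-0: output 0 ✗
  N2 stuck-at-1: output 0 ✗
  N3 stuck-at-0: output 0 ✗
  N3 stuck-at-1: output 0 ✗
  N4 stuck-at-0: output 1 ✓
  N4 stuck-at-1: output 0 ✗
  N5 stuck-at-0: output 0 ✗
  N5 stuck-at-1: output 1 ✓
Consistent faults: {N4 stuck-at-0, N5 stuck-at-1} — 2 in all.

2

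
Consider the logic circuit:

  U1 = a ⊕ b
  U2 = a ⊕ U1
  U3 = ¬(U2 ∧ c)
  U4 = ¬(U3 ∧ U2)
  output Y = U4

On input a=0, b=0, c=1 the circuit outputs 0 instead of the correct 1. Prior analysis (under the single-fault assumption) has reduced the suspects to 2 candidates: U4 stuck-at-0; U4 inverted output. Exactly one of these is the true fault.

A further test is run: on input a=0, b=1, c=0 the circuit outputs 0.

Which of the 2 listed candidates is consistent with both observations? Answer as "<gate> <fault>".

Evaluate each candidate on input a=0, b=1, c=0:
  U4 stuck-at-0: U1=1, U2=1, U3=1, U4=0 [stuck-at-0] → 0 — matches
  U4 inverted output: U1=1, U2=1, U3=1, U4=1 [inverted output] → 1 — eliminated
Only U4 stuck-at-0 reproduces the observed 0.

U4 stuck-at-0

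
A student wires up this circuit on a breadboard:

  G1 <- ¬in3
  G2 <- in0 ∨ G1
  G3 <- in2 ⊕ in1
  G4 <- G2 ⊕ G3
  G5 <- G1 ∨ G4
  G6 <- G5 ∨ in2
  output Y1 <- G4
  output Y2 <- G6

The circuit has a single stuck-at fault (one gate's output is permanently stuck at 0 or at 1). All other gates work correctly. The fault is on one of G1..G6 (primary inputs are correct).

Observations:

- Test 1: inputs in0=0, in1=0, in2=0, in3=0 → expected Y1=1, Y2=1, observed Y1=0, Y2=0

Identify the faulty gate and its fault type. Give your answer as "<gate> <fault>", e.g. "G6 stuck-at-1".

Fault-free values for test 1 (in0=0, in1=0, in2=0, in3=0): G1=1, G2=1, G3=0, G4=1, G5=1, G6=1, giving Y1=1, Y2=1. Observed Y1=0, Y2=0.
Test 1: faults giving observed Y1=0, Y2=0 are {G1 stuck-at-0}.
Only G1 stuck-at-0 is consistent with every test.

G1 stuck-at-0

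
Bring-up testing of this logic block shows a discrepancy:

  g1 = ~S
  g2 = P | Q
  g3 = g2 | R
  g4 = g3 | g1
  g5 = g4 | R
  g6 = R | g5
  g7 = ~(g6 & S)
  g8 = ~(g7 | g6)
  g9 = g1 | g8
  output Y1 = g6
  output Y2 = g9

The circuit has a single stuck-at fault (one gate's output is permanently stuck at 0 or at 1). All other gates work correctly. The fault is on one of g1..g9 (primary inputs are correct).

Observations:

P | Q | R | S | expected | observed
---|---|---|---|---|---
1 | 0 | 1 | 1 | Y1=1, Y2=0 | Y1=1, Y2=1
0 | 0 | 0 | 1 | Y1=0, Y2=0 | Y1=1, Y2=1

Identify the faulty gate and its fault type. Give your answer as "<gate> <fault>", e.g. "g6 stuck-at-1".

g1 stuck-at-1

Fault-free values for test 1 (P=1, Q=0, R=1, S=1): g1=0, g2=1, g3=1, g4=1, g5=1, g6=1, g7=0, g8=0, g9=0, giving Y1=1, Y2=0. Observed Y1=1, Y2=1.
Test 1: faults giving observed Y1=1, Y2=1 are {g1 stuck-at-1, g8 stuck-at-1, g9 stuck-at-1}.
Test 2 (P=0, Q=0, R=0, S=1): fault-free g1=0, g2=0, g3=0, g4=0, g5=0, g6=0, g7=1, g8=0, g9=0 → Y1=0, Y2=0; observed Y1=1, Y2=1. Eliminates g8 stuck-at-1, g9 stuck-at-1.
Only g1 stuck-at-1 is consistent with every test.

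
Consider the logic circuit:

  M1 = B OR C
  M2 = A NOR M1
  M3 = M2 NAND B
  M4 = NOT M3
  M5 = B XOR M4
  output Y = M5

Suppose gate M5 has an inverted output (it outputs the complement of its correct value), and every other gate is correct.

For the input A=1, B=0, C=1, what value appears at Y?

Propagate with M5 forced: M1=1, M2=0, M3=1, M4=0, M5=1 [inverted output].
So Y = 1. (Without the fault it would be 0.)

1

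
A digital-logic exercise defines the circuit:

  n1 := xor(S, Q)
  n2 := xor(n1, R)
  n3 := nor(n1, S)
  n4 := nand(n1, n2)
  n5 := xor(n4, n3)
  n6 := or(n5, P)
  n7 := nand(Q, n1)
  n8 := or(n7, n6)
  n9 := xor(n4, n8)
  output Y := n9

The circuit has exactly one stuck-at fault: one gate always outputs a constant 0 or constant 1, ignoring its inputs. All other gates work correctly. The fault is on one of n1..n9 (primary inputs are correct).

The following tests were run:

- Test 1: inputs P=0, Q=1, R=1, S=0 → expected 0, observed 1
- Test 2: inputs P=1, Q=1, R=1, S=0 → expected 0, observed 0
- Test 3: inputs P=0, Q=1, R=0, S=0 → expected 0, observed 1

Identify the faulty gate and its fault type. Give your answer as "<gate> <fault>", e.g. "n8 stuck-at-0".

n3 stuck-at-1

Fault-free values for test 1 (P=0, Q=1, R=1, S=0): n1=1, n2=0, n3=0, n4=1, n5=1, n6=1, n7=0, n8=1, n9=0, giving Y=0. Observed 1.
Test 1: faults giving observed 1 are {n3 stuck-at-1, n5 stuck-at-0, n6 stuck-at-0, n8 stuck-at-0, n9 stuck-at-1}.
Test 2 (P=1, Q=1, R=1, S=0): fault-free n1=1, n2=0, n3=0, n4=1, n5=1, n6=1, n7=0, n8=1, n9=0 → 0; observed 0. Eliminates n6 stuck-at-0, n8 stuck-at-0, n9 stuck-at-1.
Test 3 (P=0, Q=1, R=0, S=0): fault-free n1=1, n2=1, n3=0, n4=0, n5=0, n6=0, n7=0, n8=0, n9=0 → 0; observed 1. Eliminates n5 stuck-at-0.
Only n3 stuck-at-1 is consistent with every test.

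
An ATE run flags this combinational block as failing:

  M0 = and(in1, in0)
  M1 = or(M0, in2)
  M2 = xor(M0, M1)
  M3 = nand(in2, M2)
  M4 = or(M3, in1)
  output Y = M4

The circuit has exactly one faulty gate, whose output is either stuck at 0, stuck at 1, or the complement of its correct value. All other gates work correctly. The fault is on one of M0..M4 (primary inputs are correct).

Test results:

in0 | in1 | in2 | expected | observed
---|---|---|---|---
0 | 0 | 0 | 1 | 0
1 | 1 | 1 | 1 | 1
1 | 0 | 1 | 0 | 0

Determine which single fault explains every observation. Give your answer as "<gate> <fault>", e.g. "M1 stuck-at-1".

Fault-free values for test 1 (in0=0, in1=0, in2=0): M0=0, M1=0, M2=0, M3=1, M4=1, giving Y=1. Observed 0.
Test 1: faults giving observed 0 are {M3 stuck-at-0, M3 inverted output, M4 stuck-at-0, M4 inverted output}.
Test 2 (in0=1, in1=1, in2=1): fault-free M0=1, M1=1, M2=0, M3=1, M4=1 → 1; observed 1. Eliminates M4 stuck-at-0, M4 inverted output.
Test 3 (in0=1, in1=0, in2=1): fault-free M0=0, M1=1, M2=1, M3=0, M4=0 → 0; observed 0. Eliminates M3 inverted output.
Only M3 stuck-at-0 is consistent with every test.

M3 stuck-at-0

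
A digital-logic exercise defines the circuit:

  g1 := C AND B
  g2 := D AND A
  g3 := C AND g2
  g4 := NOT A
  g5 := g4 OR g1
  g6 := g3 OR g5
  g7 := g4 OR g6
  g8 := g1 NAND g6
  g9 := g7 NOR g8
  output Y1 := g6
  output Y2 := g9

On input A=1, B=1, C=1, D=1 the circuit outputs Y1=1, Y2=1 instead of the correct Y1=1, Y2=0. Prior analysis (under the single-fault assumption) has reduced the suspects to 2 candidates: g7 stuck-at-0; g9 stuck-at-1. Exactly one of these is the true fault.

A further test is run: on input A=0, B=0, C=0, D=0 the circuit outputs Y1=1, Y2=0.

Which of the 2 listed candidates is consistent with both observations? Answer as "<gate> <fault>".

Evaluate each candidate on input A=0, B=0, C=0, D=0:
  g7 stuck-at-0: g1=0, g2=0, g3=0, g4=1, g5=1, g6=1, g7=0 [stuck-at-0], g8=1, g9=0 → Y1=1, Y2=0 — matches
  g9 stuck-at-1: g1=0, g2=0, g3=0, g4=1, g5=1, g6=1, g7=1, g8=1, g9=1 [stuck-at-1] → Y1=1, Y2=1 — eliminated
Only g7 stuck-at-0 reproduces the observed Y1=1, Y2=0.

g7 stuck-at-0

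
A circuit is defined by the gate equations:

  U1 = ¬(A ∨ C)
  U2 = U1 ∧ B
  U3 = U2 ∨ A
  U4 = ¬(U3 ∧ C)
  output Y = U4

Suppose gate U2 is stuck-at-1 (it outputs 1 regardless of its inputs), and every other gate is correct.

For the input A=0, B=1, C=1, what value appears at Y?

Propagate with U2 forced: U1=0, U2=1 [stuck-at-1], U3=1, U4=0.
So Y = 0. (Without the fault it would be 1.)

0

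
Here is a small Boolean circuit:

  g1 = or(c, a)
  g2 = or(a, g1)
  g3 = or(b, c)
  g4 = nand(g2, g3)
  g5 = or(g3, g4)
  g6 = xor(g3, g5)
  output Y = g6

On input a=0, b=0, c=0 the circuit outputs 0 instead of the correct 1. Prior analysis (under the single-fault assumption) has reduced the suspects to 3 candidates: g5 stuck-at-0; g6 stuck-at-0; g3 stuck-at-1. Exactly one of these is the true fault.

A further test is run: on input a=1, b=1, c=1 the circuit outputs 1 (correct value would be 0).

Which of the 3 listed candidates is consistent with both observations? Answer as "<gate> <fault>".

g5 stuck-at-0

Evaluate each candidate on input a=1, b=1, c=1:
  g5 stuck-at-0: g1=1, g2=1, g3=1, g4=0, g5=0 [stuck-at-0], g6=1 → 1 — matches
  g6 stuck-at-0: g1=1, g2=1, g3=1, g4=0, g5=1, g6=0 [stuck-at-0] → 0 — eliminated
  g3 stuck-at-1: g1=1, g2=1, g3=1 [stuck-at-1], g4=0, g5=1, g6=0 → 0 — eliminated
Only g5 stuck-at-0 reproduces the observed 1.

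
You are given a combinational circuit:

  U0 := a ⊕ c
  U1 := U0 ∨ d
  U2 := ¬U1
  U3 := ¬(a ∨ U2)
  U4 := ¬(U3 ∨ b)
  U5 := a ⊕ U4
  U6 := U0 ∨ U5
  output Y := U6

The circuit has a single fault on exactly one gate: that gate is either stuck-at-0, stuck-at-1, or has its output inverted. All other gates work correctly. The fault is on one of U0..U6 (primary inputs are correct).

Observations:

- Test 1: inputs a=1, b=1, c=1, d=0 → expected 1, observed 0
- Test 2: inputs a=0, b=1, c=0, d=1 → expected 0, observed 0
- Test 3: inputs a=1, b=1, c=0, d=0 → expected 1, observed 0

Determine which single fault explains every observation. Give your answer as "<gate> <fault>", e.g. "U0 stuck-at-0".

U6 stuck-at-0

Fault-free values for test 1 (a=1, b=1, c=1, d=0): U0=0, U1=0, U2=1, U3=0, U4=0, U5=1, U6=1, giving Y=1. Observed 0.
Test 1: faults giving observed 0 are {U4 stuck-at-1, U4 inverted output, U5 stuck-at-0, U5 inverted output, U6 stuck-at-0, U6 inverted output}.
Test 2 (a=0, b=1, c=0, d=1): fault-free U0=0, U1=1, U2=0, U3=1, U4=0, U5=0, U6=0 → 0; observed 0. Eliminates U4 stuck-at-1, U4 inverted output, U5 inverted output, U6 inverted output.
Test 3 (a=1, b=1, c=0, d=0): fault-free U0=1, U1=1, U2=0, U3=0, U4=0, U5=1, U6=1 → 1; observed 0. Eliminates U5 stuck-at-0.
Only U6 stuck-at-0 is consistent with every test.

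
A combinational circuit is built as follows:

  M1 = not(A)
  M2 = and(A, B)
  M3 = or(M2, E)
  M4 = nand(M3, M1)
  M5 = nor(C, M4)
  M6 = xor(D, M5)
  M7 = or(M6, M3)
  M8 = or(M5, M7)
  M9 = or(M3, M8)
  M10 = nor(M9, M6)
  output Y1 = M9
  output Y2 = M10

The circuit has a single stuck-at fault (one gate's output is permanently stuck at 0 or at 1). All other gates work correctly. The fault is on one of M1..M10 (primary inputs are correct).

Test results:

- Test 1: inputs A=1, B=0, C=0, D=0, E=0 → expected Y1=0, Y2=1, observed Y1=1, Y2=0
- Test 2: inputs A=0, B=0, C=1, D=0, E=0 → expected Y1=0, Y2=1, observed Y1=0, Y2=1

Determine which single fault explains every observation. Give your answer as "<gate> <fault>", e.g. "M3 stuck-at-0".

Fault-free values for test 1 (A=1, B=0, C=0, D=0, E=0): M1=0, M2=0, M3=0, M4=1, M5=0, M6=0, M7=0, M8=0, M9=0, M10=1, giving Y1=0, Y2=1. Observed Y1=1, Y2=0.
Test 1: faults giving observed Y1=1, Y2=0 are {M2 stuck-at-1, M3 stuck-at-1, M4 stuck-at-0, M5 stuck-at-1, M6 stuck-at-1, M7 stuck-at-1, M8 stuck-at-1, M9 stuck-at-1}.
Test 2 (A=0, B=0, C=1, D=0, E=0): fault-free M1=1, M2=0, M3=0, M4=1, M5=0, M6=0, M7=0, M8=0, M9=0, M10=1 → Y1=0, Y2=1; observed Y1=0, Y2=1. Eliminates M2 stuck-at-1, M3 stuck-at-1, M5 stuck-at-1, M6 stuck-at-1, M7 stuck-at-1, M8 stuck-at-1, M9 stuck-at-1.
Only M4 stuck-at-0 is consistent with every test.

M4 stuck-at-0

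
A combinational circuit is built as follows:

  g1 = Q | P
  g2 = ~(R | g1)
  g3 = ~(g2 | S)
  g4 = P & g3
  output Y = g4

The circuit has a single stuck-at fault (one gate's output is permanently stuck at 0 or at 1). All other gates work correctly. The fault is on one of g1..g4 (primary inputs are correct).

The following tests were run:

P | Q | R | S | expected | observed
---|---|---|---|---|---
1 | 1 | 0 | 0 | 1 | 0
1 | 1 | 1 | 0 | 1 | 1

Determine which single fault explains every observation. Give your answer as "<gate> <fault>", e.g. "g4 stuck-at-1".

Fault-free values for test 1 (P=1, Q=1, R=0, S=0): g1=1, g2=0, g3=1, g4=1, giving Y=1. Observed 0.
Test 1: faults giving observed 0 are {g1 stuck-at-0, g2 stuck-at-1, g3 stuck-at-0, g4 stuck-at-0}.
Test 2 (P=1, Q=1, R=1, S=0): fault-free g1=1, g2=0, g3=1, g4=1 → 1; observed 1. Eliminates g2 stuck-at-1, g3 stuck-at-0, g4 stuck-at-0.
Only g1 stuck-at-0 is consistent with every test.

g1 stuck-at-0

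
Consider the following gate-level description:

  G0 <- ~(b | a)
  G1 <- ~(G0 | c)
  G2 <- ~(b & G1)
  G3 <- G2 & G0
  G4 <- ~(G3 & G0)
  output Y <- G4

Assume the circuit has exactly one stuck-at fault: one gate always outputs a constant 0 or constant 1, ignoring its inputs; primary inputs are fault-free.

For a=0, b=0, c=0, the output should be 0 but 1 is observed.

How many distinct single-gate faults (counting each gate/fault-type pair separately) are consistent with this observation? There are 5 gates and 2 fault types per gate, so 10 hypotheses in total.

Fault-free: G0=1, G1=0, G2=1, G3=1, G4=0 → 0. Observed 1.
  G0 stuck-at-0: output 1 ✓
  G0 stuck-at-1: output 0 ✗
  G1 stuck-at-0: output 0 ✗
  G1 stuck-at-1: output 0 ✗
  G2 stuck-at-0: output 1 ✓
  G2 stuck-at-1: output 0 ✗
  G3 stuck-at-0: output 1 ✓
  G3 stuck-at-1: output 0 ✗
  G4 stuck-at-0: output 0 ✗
  G4 stuck-at-1: output 1 ✓
Consistent faults: {G0 stuck-at-0, G2 stuck-at-0, G3 stuck-at-0, G4 stuck-at-1} — 4 in all.

4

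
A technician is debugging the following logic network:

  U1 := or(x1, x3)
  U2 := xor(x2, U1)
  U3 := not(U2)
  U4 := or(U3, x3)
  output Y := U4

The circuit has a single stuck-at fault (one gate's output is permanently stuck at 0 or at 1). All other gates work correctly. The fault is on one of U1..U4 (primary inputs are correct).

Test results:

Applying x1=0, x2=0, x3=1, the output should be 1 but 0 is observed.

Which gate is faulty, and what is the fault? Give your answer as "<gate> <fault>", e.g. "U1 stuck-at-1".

Fault-free values for test 1 (x1=0, x2=0, x3=1): U1=1, U2=1, U3=0, U4=1, giving Y=1. Observed 0.
Test 1: faults giving observed 0 are {U4 stuck-at-0}.
Only U4 stuck-at-0 is consistent with every test.

U4 stuck-at-0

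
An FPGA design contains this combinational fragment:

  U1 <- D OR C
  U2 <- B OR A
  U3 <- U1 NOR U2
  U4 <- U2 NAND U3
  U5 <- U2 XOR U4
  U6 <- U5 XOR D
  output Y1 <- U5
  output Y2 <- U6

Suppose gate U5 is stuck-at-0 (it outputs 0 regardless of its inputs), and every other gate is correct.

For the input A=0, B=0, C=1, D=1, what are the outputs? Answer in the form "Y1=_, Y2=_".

Y1=0, Y2=1

Propagate with U5 forced: U1=1, U2=0, U3=0, U4=1, U5=0 [stuck-at-0], U6=1.
So the outputs are Y1=0, Y2=1. (Without the fault they would be Y1=1, Y2=0.)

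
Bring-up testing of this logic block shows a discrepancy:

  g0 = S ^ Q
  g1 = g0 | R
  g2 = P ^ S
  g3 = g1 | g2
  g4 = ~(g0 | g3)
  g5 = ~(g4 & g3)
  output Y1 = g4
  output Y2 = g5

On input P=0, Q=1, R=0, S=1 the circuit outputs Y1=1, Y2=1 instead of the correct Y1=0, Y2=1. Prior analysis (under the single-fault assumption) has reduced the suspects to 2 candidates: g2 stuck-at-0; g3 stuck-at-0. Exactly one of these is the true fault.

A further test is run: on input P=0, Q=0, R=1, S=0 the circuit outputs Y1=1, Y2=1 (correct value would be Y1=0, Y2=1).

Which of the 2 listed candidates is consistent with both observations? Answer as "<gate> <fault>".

g3 stuck-at-0

Evaluate each candidate on input P=0, Q=0, R=1, S=0:
  g2 stuck-at-0: g0=0, g1=1, g2=0 [stuck-at-0], g3=1, g4=0, g5=1 → Y1=0, Y2=1 — eliminated
  g3 stuck-at-0: g0=0, g1=1, g2=0, g3=0 [stuck-at-0], g4=1, g5=1 → Y1=1, Y2=1 — matches
Only g3 stuck-at-0 reproduces the observed Y1=1, Y2=1.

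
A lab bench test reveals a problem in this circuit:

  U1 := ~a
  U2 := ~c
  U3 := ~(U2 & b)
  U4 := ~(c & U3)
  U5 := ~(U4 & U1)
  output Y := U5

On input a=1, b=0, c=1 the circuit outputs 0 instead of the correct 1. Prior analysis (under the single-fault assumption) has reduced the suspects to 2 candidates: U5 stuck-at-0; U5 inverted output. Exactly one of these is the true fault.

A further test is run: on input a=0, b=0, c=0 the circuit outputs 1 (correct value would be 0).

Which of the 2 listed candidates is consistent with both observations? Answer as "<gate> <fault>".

U5 inverted output

Evaluate each candidate on input a=0, b=0, c=0:
  U5 stuck-at-0: U1=1, U2=1, U3=1, U4=1, U5=0 [stuck-at-0] → 0 — eliminated
  U5 inverted output: U1=1, U2=1, U3=1, U4=1, U5=1 [inverted output] → 1 — matches
Only U5 inverted output reproduces the observed 1.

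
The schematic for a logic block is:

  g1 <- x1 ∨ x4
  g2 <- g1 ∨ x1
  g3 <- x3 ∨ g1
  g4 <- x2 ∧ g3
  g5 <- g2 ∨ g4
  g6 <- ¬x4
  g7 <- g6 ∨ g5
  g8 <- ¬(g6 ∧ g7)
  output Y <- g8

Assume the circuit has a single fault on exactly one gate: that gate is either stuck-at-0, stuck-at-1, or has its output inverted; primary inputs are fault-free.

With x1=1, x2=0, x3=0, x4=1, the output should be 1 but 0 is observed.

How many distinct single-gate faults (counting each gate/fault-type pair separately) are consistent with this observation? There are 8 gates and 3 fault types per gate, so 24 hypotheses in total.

Fault-free: g1=1, g2=1, g3=1, g4=0, g5=1, g6=0, g7=1, g8=1 → 1. Observed 0.
  g1: none of the 3 fault types match ✗
  g2: none of the 3 fault types match ✗
  g3: none of the 3 fault types match ✗
  g4: none of the 3 fault types match ✗
  g5: none of the 3 fault types match ✗
  g6: stuck-at-1, inverted output ✓; others ✗
  g7: none of the 3 fault types match ✗
  g8: stuck-at-0, inverted output ✓; others ✗
Consistent faults: {g6 stuck-at-1, g6 inverted output, g8 stuck-at-0, g8 inverted output} — 4 in all.

4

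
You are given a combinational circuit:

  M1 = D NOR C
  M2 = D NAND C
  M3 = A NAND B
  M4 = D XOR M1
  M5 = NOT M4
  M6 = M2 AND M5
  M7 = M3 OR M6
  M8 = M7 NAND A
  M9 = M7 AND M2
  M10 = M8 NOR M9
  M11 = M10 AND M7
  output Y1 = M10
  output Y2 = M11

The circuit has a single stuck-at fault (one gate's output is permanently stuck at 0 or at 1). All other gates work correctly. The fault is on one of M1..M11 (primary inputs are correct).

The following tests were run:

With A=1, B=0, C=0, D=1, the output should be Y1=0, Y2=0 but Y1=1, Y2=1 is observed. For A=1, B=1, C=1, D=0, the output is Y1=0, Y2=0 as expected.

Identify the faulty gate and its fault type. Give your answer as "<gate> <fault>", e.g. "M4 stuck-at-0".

Fault-free values for test 1 (A=1, B=0, C=0, D=1): M1=0, M2=1, M3=1, M4=1, M5=0, M6=0, M7=1, M8=0, M9=1, M10=0, M11=0, giving Y1=0, Y2=0. Observed Y1=1, Y2=1.
Test 1: faults giving observed Y1=1, Y2=1 are {M2 stuck-at-0, M9 stuck-at-0, M10 stuck-at-1}.
Test 2 (A=1, B=1, C=1, D=0): fault-free M1=0, M2=1, M3=0, M4=0, M5=1, M6=1, M7=1, M8=0, M9=1, M10=0, M11=0 → Y1=0, Y2=0; observed Y1=0, Y2=0. Eliminates M9 stuck-at-0, M10 stuck-at-1.
Only M2 stuck-at-0 is consistent with every test.

M2 stuck-at-0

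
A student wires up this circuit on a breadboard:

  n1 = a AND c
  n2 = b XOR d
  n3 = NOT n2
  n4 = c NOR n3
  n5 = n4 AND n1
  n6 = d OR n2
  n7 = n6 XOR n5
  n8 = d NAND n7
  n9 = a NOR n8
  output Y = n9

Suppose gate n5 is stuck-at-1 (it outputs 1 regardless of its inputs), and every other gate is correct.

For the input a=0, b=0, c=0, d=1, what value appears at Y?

0

Propagate with n5 forced: n1=0, n2=1, n3=0, n4=1, n5=1 [stuck-at-1], n6=1, n7=0, n8=1, n9=0.
So Y = 0. (Without the fault it would be 1.)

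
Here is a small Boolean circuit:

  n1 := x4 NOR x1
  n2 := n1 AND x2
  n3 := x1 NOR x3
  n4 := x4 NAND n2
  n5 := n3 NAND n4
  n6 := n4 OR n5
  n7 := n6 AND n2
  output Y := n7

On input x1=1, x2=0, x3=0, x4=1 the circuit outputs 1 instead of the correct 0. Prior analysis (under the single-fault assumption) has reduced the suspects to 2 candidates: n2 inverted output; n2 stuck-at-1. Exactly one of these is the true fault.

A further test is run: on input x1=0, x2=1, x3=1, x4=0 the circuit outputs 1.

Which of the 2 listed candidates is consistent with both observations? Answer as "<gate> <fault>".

n2 stuck-at-1

Evaluate each candidate on input x1=0, x2=1, x3=1, x4=0:
  n2 inverted output: n1=1, n2=0 [inverted output], n3=0, n4=1, n5=1, n6=1, n7=0 → 0 — eliminated
  n2 stuck-at-1: n1=1, n2=1 [stuck-at-1], n3=0, n4=1, n5=1, n6=1, n7=1 → 1 — matches
Only n2 stuck-at-1 reproduces the observed 1.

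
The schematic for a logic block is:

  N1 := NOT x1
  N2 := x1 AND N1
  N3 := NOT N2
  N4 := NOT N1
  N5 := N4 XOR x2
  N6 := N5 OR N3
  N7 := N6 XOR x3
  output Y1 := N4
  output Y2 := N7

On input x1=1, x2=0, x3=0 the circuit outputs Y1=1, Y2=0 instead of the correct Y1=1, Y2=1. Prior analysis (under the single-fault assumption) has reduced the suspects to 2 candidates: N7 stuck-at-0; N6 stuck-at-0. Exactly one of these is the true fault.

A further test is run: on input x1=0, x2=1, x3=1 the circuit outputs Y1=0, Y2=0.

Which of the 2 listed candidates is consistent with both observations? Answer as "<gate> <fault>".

N7 stuck-at-0

Evaluate each candidate on input x1=0, x2=1, x3=1:
  N7 stuck-at-0: N1=1, N2=0, N3=1, N4=0, N5=1, N6=1, N7=0 [stuck-at-0] → Y1=0, Y2=0 — matches
  N6 stuck-at-0: N1=1, N2=0, N3=1, N4=0, N5=1, N6=0 [stuck-at-0], N7=1 → Y1=0, Y2=1 — eliminated
Only N7 stuck-at-0 reproduces the observed Y1=0, Y2=0.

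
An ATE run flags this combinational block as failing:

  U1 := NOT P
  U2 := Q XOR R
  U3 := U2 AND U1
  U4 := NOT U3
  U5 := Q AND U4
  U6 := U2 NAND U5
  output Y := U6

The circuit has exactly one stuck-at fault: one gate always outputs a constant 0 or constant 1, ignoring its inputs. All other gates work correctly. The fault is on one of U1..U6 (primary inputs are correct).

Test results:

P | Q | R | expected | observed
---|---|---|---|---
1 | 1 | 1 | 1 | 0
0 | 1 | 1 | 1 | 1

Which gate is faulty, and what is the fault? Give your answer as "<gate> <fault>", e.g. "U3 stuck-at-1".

Fault-free values for test 1 (P=1, Q=1, R=1): U1=0, U2=0, U3=0, U4=1, U5=1, U6=1, giving Y=1. Observed 0.
Test 1: faults giving observed 0 are {U2 stuck-at-1, U6 stuck-at-0}.
Test 2 (P=0, Q=1, R=1): fault-free U1=1, U2=0, U3=0, U4=1, U5=1, U6=1 → 1; observed 1. Eliminates U6 stuck-at-0.
Only U2 stuck-at-1 is consistent with every test.

U2 stuck-at-1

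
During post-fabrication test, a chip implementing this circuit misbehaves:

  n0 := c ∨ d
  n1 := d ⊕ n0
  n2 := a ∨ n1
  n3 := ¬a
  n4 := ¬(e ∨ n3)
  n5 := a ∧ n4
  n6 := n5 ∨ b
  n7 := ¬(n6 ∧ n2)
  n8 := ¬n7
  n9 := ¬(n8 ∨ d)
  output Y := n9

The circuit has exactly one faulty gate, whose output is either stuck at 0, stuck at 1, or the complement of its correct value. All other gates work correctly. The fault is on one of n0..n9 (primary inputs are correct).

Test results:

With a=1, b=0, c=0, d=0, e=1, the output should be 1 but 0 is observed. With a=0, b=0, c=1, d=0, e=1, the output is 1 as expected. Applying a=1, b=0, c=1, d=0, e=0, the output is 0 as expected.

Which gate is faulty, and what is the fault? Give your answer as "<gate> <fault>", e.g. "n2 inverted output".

n4 stuck-at-1

Fault-free values for test 1 (a=1, b=0, c=0, d=0, e=1): n0=0, n1=0, n2=1, n3=0, n4=0, n5=0, n6=0, n7=1, n8=0, n9=1, giving Y=1. Observed 0.
Test 1: faults giving observed 0 are {n4 stuck-at-1, n4 inverted output, n5 stuck-at-1, n5 inverted output, n6 stuck-at-1, n6 inverted output, n7 stuck-at-0, n7 inverted output, n8 stuck-at-1, n8 inverted output, n9 stuck-at-0, n9 inverted output}.
Test 2 (a=0, b=0, c=1, d=0, e=1): fault-free n0=1, n1=1, n2=1, n3=1, n4=0, n5=0, n6=0, n7=1, n8=0, n9=1 → 1; observed 1. Eliminates n5 stuck-at-1, n5 inverted output, n6 stuck-at-1, n6 inverted output, n7 stuck-at-0, n7 inverted output, n8 stuck-at-1, n8 inverted output, n9 stuck-at-0, n9 inverted output.
Test 3 (a=1, b=0, c=1, d=0, e=0): fault-free n0=1, n1=1, n2=1, n3=0, n4=1, n5=1, n6=1, n7=0, n8=1, n9=0 → 0; observed 0. Eliminates n4 inverted output.
Only n4 stuck-at-1 is consistent with every test.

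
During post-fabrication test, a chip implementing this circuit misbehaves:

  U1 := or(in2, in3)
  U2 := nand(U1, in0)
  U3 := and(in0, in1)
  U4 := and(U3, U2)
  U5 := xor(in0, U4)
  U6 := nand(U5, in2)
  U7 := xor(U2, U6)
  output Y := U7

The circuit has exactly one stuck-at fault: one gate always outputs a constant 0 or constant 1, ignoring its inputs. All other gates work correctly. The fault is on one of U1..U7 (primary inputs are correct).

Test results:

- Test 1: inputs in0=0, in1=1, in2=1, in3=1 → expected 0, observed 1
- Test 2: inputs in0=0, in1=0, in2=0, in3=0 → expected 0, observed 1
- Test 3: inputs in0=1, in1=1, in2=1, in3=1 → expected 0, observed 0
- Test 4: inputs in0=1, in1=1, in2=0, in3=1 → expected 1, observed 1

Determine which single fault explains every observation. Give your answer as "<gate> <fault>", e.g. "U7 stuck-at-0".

Fault-free values for test 1 (in0=0, in1=1, in2=1, in3=1): U1=1, U2=1, U3=0, U4=0, U5=0, U6=1, U7=0, giving Y=0. Observed 1.
Test 1: faults giving observed 1 are {U2 stuck-at-0, U3 stuck-at-1, U4 stuck-at-1, U5 stuck-at-1, U6 stuck-at-0, U7 stuck-at-1}.
Test 2 (in0=0, in1=0, in2=0, in3=0): fault-free U1=0, U2=1, U3=0, U4=0, U5=0, U6=1, U7=0 → 0; observed 1. Eliminates U3 stuck-at-1, U4 stuck-at-1, U5 stuck-at-1.
Test 3 (in0=1, in1=1, in2=1, in3=1): fault-free U1=1, U2=0, U3=1, U4=0, U5=1, U6=0, U7=0 → 0; observed 0. Eliminates U7 stuck-at-1.
Test 4 (in0=1, in1=1, in2=0, in3=1): fault-free U1=1, U2=0, U3=1, U4=0, U5=1, U6=1, U7=1 → 1; observed 1. Eliminates U6 stuck-at-0.
Only U2 stuck-at-0 is consistent with every test.

U2 stuck-at-0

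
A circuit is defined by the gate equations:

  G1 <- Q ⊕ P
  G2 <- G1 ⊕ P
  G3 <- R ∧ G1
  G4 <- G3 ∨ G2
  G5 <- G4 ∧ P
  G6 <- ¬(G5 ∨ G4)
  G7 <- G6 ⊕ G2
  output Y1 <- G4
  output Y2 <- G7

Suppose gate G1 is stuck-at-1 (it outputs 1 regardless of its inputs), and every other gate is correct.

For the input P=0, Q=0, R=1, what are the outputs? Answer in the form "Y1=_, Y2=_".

Propagate with G1 forced: G1=1 [stuck-at-1], G2=1, G3=1, G4=1, G5=0, G6=0, G7=1.
So the outputs are Y1=1, Y2=1. (Without the fault they would be Y1=0, Y2=1.)

Y1=1, Y2=1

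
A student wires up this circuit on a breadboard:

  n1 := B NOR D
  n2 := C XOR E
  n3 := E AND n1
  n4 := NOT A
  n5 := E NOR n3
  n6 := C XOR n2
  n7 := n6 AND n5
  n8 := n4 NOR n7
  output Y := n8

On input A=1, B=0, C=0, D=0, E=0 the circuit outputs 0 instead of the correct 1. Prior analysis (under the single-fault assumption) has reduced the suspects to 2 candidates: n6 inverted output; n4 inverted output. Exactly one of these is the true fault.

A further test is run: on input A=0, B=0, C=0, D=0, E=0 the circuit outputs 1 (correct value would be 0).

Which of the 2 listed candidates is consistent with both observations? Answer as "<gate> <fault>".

Evaluate each candidate on input A=0, B=0, C=0, D=0, E=0:
  n6 inverted output: n1=1, n2=0, n3=0, n4=1, n5=1, n6=1 [inverted output], n7=1, n8=0 → 0 — eliminated
  n4 inverted output: n1=1, n2=0, n3=0, n4=0 [inverted output], n5=1, n6=0, n7=0, n8=1 → 1 — matches
Only n4 inverted output reproduces the observed 1.

n4 inverted output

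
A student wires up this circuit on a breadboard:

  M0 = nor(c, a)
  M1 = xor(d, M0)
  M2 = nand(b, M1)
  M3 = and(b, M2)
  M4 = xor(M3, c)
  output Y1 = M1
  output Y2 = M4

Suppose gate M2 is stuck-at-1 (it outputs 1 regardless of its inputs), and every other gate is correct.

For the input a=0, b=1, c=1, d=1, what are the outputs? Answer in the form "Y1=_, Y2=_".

Propagate with M2 forced: M0=0, M1=1, M2=1 [stuck-at-1], M3=1, M4=0.
So the outputs are Y1=1, Y2=0. (Without the fault they would be Y1=1, Y2=1.)

Y1=1, Y2=0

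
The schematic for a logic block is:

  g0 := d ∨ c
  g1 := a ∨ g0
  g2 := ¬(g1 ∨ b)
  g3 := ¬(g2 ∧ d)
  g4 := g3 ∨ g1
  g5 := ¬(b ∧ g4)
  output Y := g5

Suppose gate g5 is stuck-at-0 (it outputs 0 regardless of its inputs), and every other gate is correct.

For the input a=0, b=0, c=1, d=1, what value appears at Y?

Propagate with g5 forced: g0=1, g1=1, g2=0, g3=1, g4=1, g5=0 [stuck-at-0].
So Y = 0. (Without the fault it would be 1.)

0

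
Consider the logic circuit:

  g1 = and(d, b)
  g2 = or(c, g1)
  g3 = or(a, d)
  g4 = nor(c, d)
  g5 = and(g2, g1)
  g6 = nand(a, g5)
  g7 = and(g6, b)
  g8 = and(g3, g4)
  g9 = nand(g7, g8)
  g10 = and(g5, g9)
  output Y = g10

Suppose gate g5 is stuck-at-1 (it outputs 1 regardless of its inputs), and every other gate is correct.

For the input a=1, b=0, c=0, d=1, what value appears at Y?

1

Propagate with g5 forced: g1=0, g2=0, g3=1, g4=0, g5=1 [stuck-at-1], g6=0, g7=0, g8=0, g9=1, g10=1.
So Y = 1. (Without the fault it would be 0.)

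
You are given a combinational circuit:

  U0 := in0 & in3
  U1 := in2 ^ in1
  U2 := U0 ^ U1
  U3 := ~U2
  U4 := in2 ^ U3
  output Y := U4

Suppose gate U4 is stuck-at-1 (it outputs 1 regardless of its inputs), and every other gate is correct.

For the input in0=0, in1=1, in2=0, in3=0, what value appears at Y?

1

Propagate with U4 forced: U0=0, U1=1, U2=1, U3=0, U4=1 [stuck-at-1].
So Y = 1. (Without the fault it would be 0.)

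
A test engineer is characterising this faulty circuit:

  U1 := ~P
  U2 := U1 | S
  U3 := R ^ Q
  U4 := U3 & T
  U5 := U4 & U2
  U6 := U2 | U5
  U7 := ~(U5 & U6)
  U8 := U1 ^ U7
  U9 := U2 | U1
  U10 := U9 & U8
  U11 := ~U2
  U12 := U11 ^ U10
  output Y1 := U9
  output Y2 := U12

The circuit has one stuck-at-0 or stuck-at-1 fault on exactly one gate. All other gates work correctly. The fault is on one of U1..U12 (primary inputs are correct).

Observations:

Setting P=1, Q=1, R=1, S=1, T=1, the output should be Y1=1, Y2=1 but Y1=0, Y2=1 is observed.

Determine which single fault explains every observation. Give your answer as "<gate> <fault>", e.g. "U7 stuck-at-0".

Fault-free values for test 1 (P=1, Q=1, R=1, S=1, T=1): U1=0, U2=1, U3=0, U4=0, U5=0, U6=1, U7=1, U8=1, U9=1, U10=1, U11=0, U12=1, giving Y1=1, Y2=1. Observed Y1=0, Y2=1.
Test 1: faults giving observed Y1=0, Y2=1 are {U2 stuck-at-0}.
Only U2 stuck-at-0 is consistent with every test.

U2 stuck-at-0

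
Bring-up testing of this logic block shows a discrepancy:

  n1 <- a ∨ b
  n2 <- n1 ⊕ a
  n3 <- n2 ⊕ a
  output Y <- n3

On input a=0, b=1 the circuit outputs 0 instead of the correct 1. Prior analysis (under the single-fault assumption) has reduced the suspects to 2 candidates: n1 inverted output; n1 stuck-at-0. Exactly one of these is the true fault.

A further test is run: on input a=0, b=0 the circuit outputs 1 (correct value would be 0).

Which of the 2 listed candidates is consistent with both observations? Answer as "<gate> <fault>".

Evaluate each candidate on input a=0, b=0:
  n1 inverted output: n1=1 [inverted output], n2=1, n3=1 → 1 — matches
  n1 stuck-at-0: n1=0 [stuck-at-0], n2=0, n3=0 → 0 — eliminated
Only n1 inverted output reproduces the observed 1.

n1 inverted output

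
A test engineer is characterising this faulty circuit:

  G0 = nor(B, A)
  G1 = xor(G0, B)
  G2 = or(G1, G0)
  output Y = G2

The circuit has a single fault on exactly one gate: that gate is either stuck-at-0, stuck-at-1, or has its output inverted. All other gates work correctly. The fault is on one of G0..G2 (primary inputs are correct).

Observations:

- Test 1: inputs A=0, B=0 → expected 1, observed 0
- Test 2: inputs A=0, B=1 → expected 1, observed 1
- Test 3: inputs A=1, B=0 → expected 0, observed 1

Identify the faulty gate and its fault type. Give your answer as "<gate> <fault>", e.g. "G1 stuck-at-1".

Fault-free values for test 1 (A=0, B=0): G0=1, G1=1, G2=1, giving Y=1. Observed 0.
Test 1: faults giving observed 0 are {G0 stuck-at-0, G0 inverted output, G2 stuck-at-0, G2 inverted output}.
Test 2 (A=0, B=1): fault-free G0=0, G1=1, G2=1 → 1; observed 1. Eliminates G2 stuck-at-0, G2 inverted output.
Test 3 (A=1, B=0): fault-free G0=0, G1=0, G2=0 → 0; observed 1. Eliminates G0 stuck-at-0.
Only G0 inverted output is consistent with every test.

G0 inverted output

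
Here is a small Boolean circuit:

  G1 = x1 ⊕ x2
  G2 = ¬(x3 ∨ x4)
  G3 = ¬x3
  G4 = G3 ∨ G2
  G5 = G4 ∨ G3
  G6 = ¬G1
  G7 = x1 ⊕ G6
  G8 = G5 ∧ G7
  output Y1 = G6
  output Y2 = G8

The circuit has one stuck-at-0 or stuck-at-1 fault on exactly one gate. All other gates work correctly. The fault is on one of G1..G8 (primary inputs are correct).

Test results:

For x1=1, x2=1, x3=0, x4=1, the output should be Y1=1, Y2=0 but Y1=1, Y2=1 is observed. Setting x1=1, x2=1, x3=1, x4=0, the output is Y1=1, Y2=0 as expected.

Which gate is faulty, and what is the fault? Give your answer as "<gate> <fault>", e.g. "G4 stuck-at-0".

Fault-free values for test 1 (x1=1, x2=1, x3=0, x4=1): G1=0, G2=0, G3=1, G4=1, G5=1, G6=1, G7=0, G8=0, giving Y1=1, Y2=0. Observed Y1=1, Y2=1.
Test 1: faults giving observed Y1=1, Y2=1 are {G7 stuck-at-1, G8 stuck-at-1}.
Test 2 (x1=1, x2=1, x3=1, x4=0): fault-free G1=0, G2=0, G3=0, G4=0, G5=0, G6=1, G7=0, G8=0 → Y1=1, Y2=0; observed Y1=1, Y2=0. Eliminates G8 stuck-at-1.
Only G7 stuck-at-1 is consistent with every test.

G7 stuck-at-1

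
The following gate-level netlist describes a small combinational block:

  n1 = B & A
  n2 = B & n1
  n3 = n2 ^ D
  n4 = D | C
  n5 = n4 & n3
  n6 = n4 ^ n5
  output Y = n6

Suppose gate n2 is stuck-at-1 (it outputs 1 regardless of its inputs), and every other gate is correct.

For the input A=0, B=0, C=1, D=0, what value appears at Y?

Propagate with n2 forced: n1=0, n2=1 [stuck-at-1], n3=1, n4=1, n5=1, n6=0.
So Y = 0. (Without the fault it would be 1.)

0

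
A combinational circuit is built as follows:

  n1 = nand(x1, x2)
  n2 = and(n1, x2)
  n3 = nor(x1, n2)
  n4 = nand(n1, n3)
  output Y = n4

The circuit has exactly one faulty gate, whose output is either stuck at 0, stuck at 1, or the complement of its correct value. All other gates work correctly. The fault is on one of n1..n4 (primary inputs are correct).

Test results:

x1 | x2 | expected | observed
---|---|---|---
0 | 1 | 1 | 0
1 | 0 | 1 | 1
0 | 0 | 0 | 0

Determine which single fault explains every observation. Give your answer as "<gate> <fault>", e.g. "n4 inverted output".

Fault-free values for test 1 (x1=0, x2=1): n1=1, n2=1, n3=0, n4=1, giving Y=1. Observed 0.
Test 1: faults giving observed 0 are {n2 stuck-at-0, n2 inverted output, n3 stuck-at-1, n3 inverted output, n4 stuck-at-0, n4 inverted output}.
Test 2 (x1=1, x2=0): fault-free n1=1, n2=0, n3=0, n4=1 → 1; observed 1. Eliminates n3 stuck-at-1, n3 inverted output, n4 stuck-at-0, n4 inverted output.
Test 3 (x1=0, x2=0): fault-free n1=1, n2=0, n3=1, n4=0 → 0; observed 0. Eliminates n2 inverted output.
Only n2 stuck-at-0 is consistent with every test.

n2 stuck-at-0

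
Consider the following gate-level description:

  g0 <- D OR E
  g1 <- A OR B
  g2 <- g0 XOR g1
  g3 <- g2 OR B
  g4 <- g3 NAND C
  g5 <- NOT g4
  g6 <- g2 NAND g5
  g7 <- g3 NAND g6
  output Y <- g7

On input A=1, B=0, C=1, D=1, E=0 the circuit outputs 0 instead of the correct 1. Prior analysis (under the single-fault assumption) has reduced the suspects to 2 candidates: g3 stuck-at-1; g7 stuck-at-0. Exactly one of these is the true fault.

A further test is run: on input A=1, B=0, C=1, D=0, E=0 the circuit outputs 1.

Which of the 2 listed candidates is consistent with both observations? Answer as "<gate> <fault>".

Evaluate each candidate on input A=1, B=0, C=1, D=0, E=0:
  g3 stuck-at-1: g0=0, g1=1, g2=1, g3=1 [stuck-at-1], g4=0, g5=1, g6=0, g7=1 → 1 — matches
  g7 stuck-at-0: g0=0, g1=1, g2=1, g3=1, g4=0, g5=1, g6=0, g7=0 [stuck-at-0] → 0 — eliminated
Only g3 stuck-at-1 reproduces the observed 1.

g3 stuck-at-1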